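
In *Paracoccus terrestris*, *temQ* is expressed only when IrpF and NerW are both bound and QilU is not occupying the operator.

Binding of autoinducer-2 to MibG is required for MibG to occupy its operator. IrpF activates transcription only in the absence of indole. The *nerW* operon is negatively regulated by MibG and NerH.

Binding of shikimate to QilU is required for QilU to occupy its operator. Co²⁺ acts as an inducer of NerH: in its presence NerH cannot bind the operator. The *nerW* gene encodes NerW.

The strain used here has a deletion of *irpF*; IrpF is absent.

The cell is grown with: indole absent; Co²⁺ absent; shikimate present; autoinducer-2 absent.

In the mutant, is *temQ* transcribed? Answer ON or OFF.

IrpF is non-functional in this strain, so it has no effect.
Shikimate is present, so QilU is active.
Autoinducer-2 is absent, so MibG is inactive.
Co²⁺ is absent, so NerH is active.
With repressor NerH bound, *nerW* is not transcribed.
So NerW is not produced.
With repressor QilU bound, *temQ* is not transcribed.

OFF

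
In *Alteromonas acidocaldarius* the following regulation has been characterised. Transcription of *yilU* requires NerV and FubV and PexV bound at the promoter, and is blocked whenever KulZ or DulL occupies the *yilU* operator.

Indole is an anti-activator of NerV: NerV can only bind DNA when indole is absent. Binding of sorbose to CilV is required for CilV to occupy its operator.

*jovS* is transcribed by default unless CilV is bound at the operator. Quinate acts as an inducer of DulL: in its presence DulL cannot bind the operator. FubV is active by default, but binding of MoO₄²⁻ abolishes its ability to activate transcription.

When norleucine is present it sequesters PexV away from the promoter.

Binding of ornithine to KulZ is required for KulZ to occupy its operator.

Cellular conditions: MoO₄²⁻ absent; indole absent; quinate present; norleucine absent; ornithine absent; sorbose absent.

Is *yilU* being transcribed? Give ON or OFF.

Ornithine is absent, so KulZ is inactive.
Indole is absent, so NerV is active.
MoO₄²⁻ is absent, so FubV is active.
Quinate is present, so DulL is inactive.
Norleucine is absent, so PexV is active.
No repressor is bound and NerV and FubV and PexV are active, so *yilU* is transcribed.

ON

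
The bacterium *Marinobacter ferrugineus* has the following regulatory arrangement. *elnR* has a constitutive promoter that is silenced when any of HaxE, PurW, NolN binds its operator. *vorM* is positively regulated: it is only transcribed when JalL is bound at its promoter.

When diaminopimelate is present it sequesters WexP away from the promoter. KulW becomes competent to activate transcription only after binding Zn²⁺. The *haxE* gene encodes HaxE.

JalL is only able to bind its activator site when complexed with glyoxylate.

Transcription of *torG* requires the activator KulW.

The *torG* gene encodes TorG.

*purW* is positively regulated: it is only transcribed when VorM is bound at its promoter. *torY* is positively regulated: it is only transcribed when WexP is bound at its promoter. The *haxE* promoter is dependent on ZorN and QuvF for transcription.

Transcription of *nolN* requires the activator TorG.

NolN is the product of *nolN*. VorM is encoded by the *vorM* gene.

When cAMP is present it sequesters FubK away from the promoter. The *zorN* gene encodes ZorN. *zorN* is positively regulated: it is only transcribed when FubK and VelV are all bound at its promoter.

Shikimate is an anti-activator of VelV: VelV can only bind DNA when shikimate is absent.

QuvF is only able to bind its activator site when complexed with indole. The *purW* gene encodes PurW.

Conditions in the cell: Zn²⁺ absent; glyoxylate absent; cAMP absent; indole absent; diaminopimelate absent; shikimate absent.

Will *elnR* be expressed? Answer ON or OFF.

cAMP is absent, so FubK is active.
Shikimate is absent, so VelV is active.
No repressor is bound and FubK and VelV are active, so *zorN* is transcribed.
So ZorN is produced and active.
Indole is absent, so QuvF is inactive.
Required activator QuvF is absent, so *haxE* is not transcribed.
So HaxE is not produced.
Glyoxylate is absent, so JalL is inactive.
Required activator JalL is absent, so *vorM* is not transcribed.
So VorM is not produced.
Required activator VorM is absent, so *purW* is not transcribed.
So PurW is not produced.
Zn²⁺ is absent, so KulW is inactive.
Required activator KulW is absent, so *torG* is not transcribed.
So TorG is not produced.
Required activator TorG is absent, so *nolN* is not transcribed.
So NolN is not produced.
With no repressor bound, *elnR* is transcribed.

ON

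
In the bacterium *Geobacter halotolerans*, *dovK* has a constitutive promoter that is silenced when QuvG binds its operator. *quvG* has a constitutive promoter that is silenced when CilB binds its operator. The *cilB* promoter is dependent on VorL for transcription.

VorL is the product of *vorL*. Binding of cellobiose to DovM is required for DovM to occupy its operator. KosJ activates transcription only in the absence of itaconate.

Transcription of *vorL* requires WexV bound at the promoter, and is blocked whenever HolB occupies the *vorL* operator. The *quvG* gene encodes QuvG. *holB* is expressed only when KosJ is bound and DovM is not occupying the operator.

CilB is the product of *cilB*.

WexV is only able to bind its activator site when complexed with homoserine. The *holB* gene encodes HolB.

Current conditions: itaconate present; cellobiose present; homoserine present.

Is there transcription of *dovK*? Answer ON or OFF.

Cellobiose is present, so DovM is active.
Itaconate is present, so KosJ is inactive.
With repressor DovM bound, *holB* is not transcribed.
So HolB is not produced.
Homoserine is present, so WexV is active.
No repressor is bound and WexV is active, so *vorL* is transcribed.
So VorL is produced and active.
No repressor is bound and VorL is active, so *cilB* is transcribed.
So CilB is produced and active.
With repressor CilB bound, *quvG* is not transcribed.
So QuvG is not produced.
With no repressor bound, *dovK* is transcribed.

ON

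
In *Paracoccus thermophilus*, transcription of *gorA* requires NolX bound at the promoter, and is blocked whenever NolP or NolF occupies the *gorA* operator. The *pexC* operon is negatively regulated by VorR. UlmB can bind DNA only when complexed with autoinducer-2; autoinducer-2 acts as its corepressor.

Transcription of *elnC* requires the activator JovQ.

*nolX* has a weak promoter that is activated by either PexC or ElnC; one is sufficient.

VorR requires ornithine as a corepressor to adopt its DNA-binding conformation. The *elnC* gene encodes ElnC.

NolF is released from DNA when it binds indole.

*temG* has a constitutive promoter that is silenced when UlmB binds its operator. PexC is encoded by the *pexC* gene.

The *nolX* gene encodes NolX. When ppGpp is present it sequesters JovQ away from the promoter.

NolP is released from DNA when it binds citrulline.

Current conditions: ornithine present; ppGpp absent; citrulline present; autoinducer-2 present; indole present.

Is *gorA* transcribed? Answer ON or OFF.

ON

Citrulline is present, so NolP is inactive.
Ornithine is present, so VorR is active.
With repressor VorR bound, *pexC* is not transcribed.
So PexC is not produced.
ppGpp is absent, so JovQ is active.
No repressor is bound and JovQ is active, so *elnC* is transcribed.
So ElnC is produced and active.
Activator ElnC is present, so *nolX* is transcribed.
So NolX is produced and active.
Indole is present, so NolF is inactive.
No repressor is bound and NolX is active, so *gorA* is transcribed.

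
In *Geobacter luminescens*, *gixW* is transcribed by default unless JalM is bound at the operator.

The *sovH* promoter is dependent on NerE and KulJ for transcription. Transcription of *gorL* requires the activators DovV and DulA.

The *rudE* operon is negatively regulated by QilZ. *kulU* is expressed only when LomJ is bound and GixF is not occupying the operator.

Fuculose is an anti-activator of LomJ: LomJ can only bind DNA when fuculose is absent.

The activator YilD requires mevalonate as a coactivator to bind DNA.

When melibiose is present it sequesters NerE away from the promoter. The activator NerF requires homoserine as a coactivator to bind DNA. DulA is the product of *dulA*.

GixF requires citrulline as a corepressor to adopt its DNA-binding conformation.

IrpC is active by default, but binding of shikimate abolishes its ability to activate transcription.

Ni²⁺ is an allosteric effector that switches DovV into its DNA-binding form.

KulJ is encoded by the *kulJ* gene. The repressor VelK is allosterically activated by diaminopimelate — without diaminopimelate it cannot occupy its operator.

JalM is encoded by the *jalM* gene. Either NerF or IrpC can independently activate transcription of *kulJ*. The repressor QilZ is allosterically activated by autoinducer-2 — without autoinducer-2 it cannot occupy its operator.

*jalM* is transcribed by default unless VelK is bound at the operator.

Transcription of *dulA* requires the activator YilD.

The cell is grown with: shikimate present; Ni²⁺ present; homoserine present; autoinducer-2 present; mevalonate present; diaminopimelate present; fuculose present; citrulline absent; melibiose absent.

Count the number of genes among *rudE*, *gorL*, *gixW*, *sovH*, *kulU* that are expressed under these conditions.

Autoinducer-2 is present, so QilZ is active.
With repressor QilZ bound, *rudE* is not transcribed.
→ *rudE* is OFF.
Ni²⁺ is present, so DovV is active.
Mevalonate is present, so YilD is active.
No repressor is bound and YilD is active, so *dulA* is transcribed.
So DulA is produced and active.
No repressor is bound and DovV and DulA are active, so *gorL* is transcribed.
→ *gorL* is ON.
Diaminopimelate is present, so VelK is active.
With repressor VelK bound, *jalM* is not transcribed.
So JalM is not produced.
With no repressor bound, *gixW* is transcribed.
→ *gixW* is ON.
Melibiose is absent, so NerE is active.
Homoserine is present, so NerF is active.
Shikimate is present, so IrpC is inactive.
Activator NerF is present, so *kulJ* is transcribed.
So KulJ is produced and active.
No repressor is bound and NerE and KulJ are active, so *sovH* is transcribed.
→ *sovH* is ON.
Fuculose is present, so LomJ is inactive.
Citrulline is absent, so GixF is inactive.
Required activator LomJ is absent, so *kulU* is not transcribed.
→ *kulU* is OFF.
3 of the 5 genes are transcribed.

3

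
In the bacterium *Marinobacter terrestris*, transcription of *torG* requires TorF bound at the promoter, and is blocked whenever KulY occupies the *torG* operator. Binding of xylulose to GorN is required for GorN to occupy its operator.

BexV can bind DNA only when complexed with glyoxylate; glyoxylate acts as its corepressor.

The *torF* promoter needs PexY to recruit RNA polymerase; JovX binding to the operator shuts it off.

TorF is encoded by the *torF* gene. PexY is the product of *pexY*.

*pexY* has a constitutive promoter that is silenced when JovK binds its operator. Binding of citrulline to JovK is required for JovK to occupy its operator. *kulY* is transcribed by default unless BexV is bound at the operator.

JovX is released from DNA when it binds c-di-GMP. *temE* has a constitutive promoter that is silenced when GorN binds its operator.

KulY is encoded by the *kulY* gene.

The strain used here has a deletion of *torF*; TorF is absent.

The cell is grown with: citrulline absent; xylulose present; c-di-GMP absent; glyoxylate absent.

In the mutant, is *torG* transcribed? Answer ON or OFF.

TorF is non-functional in this strain, so it has no effect.
Glyoxylate is absent, so BexV is inactive.
With no repressor bound, *kulY* is transcribed.
So KulY is produced and active.
With repressor KulY bound, *torG* is not transcribed.

OFF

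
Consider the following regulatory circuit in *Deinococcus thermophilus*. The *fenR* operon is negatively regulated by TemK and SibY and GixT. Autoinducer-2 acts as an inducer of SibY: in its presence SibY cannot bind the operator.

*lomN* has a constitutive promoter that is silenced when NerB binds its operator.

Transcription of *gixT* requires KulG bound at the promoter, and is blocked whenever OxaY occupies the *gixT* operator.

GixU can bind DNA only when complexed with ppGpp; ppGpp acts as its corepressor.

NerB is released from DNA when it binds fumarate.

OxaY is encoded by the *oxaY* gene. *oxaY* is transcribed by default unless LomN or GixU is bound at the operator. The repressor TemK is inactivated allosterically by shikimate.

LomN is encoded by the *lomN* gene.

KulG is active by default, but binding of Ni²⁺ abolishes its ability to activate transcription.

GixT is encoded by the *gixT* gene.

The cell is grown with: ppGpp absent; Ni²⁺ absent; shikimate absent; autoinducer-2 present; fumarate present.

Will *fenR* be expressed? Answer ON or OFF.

OFF

Shikimate is absent, so TemK is active.
Autoinducer-2 is present, so SibY is inactive.
Fumarate is present, so NerB is inactive.
With no repressor bound, *lomN* is transcribed.
So LomN is produced and active.
ppGpp is absent, so GixU is inactive.
With repressor LomN bound, *oxaY* is not transcribed.
So OxaY is not produced.
Ni²⁺ is absent, so KulG is active.
No repressor is bound and KulG is active, so *gixT* is transcribed.
So GixT is produced and active.
With repressor TemK bound, *fenR* is not transcribed.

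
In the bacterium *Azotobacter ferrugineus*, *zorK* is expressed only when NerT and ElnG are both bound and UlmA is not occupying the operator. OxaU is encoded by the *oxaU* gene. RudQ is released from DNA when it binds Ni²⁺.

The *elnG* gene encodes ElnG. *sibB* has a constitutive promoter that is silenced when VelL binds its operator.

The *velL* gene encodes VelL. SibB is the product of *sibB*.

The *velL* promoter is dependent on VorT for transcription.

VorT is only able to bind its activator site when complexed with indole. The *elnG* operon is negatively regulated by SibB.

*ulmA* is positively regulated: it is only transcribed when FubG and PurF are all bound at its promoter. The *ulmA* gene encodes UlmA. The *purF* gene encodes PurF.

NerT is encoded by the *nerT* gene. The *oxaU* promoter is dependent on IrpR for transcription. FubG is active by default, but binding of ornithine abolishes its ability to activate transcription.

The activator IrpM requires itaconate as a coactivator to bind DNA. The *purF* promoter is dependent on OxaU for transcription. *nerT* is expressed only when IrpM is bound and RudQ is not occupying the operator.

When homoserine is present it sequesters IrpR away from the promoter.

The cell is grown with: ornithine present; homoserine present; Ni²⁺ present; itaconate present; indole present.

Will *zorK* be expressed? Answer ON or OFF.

Itaconate is present, so IrpM is active.
Ni²⁺ is present, so RudQ is inactive.
No repressor is bound and IrpM is active, so *nerT* is transcribed.
So NerT is produced and active.
Indole is present, so VorT is active.
No repressor is bound and VorT is active, so *velL* is transcribed.
So VelL is produced and active.
With repressor VelL bound, *sibB* is not transcribed.
So SibB is not produced.
With no repressor bound, *elnG* is transcribed.
So ElnG is produced and active.
Ornithine is present, so FubG is inactive.
Homoserine is present, so IrpR is inactive.
Required activator IrpR is absent, so *oxaU* is not transcribed.
So OxaU is not produced.
Required activator OxaU is absent, so *purF* is not transcribed.
So PurF is not produced.
Required activator FubG is absent, so *ulmA* is not transcribed.
So UlmA is not produced.
No repressor is bound and NerT and ElnG are active, so *zorK* is transcribed.

ON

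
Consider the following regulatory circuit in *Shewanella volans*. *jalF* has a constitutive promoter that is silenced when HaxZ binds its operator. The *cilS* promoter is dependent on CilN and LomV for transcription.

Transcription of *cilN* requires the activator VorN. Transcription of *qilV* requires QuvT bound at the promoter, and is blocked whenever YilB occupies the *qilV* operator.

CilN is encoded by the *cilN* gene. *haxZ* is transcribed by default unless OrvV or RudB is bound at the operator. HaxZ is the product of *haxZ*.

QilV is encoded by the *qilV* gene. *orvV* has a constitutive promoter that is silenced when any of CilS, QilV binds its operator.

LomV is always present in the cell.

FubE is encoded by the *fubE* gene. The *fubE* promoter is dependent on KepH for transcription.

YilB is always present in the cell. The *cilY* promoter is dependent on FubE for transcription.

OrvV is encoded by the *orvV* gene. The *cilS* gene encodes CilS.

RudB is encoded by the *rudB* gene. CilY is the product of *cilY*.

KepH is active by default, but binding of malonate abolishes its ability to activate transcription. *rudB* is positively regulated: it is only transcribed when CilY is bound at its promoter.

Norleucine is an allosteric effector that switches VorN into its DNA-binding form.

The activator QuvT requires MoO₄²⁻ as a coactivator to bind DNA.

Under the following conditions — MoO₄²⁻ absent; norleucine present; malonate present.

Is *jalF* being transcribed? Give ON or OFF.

Norleucine is present, so VorN is active.
No repressor is bound and VorN is active, so *cilN* is transcribed.
So CilN is produced and active.
LomV is produced constitutively and is active.
No repressor is bound and CilN and LomV are active, so *cilS* is transcribed.
So CilS is produced and active.
YilB is produced constitutively and is active.
MoO₄²⁻ is absent, so QuvT is inactive.
With repressor YilB bound, *qilV* is not transcribed.
So QilV is not produced.
With repressor CilS bound, *orvV* is not transcribed.
So OrvV is not produced.
Malonate is present, so KepH is inactive.
Required activator KepH is absent, so *fubE* is not transcribed.
So FubE is not produced.
Required activator FubE is absent, so *cilY* is not transcribed.
So CilY is not produced.
Required activator CilY is absent, so *rudB* is not transcribed.
So RudB is not produced.
With no repressor bound, *haxZ* is transcribed.
So HaxZ is produced and active.
With repressor HaxZ bound, *jalF* is not transcribed.

OFF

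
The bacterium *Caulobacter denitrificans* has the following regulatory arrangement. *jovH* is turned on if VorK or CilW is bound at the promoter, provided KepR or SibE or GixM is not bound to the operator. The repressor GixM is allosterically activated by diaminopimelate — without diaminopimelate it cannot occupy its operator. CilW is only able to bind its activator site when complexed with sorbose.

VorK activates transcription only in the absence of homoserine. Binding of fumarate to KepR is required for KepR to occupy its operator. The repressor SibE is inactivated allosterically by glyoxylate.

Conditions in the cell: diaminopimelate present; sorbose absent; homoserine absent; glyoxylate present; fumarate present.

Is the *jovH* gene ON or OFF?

OFF

Fumarate is present, so KepR is active.
Homoserine is absent, so VorK is active.
Sorbose is absent, so CilW is inactive.
Glyoxylate is present, so SibE is inactive.
Diaminopimelate is present, so GixM is active.
With repressor KepR bound, *jovH* is not transcribed.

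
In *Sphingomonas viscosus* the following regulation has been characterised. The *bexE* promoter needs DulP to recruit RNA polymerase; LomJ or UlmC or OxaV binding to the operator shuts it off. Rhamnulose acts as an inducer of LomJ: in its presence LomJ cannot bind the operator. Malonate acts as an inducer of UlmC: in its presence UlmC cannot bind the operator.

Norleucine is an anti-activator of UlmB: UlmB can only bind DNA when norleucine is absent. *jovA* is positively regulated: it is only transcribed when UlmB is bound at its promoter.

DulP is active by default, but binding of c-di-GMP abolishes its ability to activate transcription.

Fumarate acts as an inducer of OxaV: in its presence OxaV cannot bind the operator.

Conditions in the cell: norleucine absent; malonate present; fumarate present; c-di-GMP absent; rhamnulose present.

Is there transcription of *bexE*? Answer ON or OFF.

ON

Rhamnulose is present, so LomJ is inactive.
Malonate is present, so UlmC is inactive.
Fumarate is present, so OxaV is inactive.
c-di-GMP is absent, so DulP is active.
No repressor is bound and DulP is active, so *bexE* is transcribed.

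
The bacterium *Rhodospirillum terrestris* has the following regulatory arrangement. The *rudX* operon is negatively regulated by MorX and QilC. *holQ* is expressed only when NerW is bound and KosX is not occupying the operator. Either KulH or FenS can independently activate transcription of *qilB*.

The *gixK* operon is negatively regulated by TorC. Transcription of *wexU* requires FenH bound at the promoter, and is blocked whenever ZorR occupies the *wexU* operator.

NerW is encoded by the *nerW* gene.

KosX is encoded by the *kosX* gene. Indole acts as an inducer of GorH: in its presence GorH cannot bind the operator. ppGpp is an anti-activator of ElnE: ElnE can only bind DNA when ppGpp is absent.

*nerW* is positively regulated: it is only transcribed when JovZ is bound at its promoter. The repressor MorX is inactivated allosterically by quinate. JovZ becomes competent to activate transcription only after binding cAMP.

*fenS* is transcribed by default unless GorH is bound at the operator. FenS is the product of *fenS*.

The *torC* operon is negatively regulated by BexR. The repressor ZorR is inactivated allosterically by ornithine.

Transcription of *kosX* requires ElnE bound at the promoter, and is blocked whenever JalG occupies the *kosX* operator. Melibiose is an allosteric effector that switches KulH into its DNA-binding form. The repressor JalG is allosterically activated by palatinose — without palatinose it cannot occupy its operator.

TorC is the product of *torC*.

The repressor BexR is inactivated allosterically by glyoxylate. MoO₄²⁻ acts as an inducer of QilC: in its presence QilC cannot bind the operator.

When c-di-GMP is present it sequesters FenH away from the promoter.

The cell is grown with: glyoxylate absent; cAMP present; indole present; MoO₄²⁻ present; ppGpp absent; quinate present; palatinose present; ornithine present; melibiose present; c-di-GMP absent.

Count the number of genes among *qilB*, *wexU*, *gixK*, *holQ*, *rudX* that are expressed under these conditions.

Melibiose is present, so KulH is active.
Indole is present, so GorH is inactive.
With no repressor bound, *fenS* is transcribed.
So FenS is produced and active.
Activator KulH is present, so *qilB* is transcribed.
→ *qilB* is ON.
c-di-GMP is absent, so FenH is active.
Ornithine is present, so ZorR is inactive.
No repressor is bound and FenH is active, so *wexU* is transcribed.
→ *wexU* is ON.
Glyoxylate is absent, so BexR is active.
With repressor BexR bound, *torC* is not transcribed.
So TorC is not produced.
With no repressor bound, *gixK* is transcribed.
→ *gixK* is ON.
cAMP is present, so JovZ is active.
No repressor is bound and JovZ is active, so *nerW* is transcribed.
So NerW is produced and active.
ppGpp is absent, so ElnE is active.
Palatinose is present, so JalG is active.
With repressor JalG bound, *kosX* is not transcribed.
So KosX is not produced.
No repressor is bound and NerW is active, so *holQ* is transcribed.
→ *holQ* is ON.
Quinate is present, so MorX is inactive.
MoO₄²⁻ is present, so QilC is inactive.
With no repressor bound, *rudX* is transcribed.
→ *rudX* is ON.
5 of the 5 genes are transcribed.

5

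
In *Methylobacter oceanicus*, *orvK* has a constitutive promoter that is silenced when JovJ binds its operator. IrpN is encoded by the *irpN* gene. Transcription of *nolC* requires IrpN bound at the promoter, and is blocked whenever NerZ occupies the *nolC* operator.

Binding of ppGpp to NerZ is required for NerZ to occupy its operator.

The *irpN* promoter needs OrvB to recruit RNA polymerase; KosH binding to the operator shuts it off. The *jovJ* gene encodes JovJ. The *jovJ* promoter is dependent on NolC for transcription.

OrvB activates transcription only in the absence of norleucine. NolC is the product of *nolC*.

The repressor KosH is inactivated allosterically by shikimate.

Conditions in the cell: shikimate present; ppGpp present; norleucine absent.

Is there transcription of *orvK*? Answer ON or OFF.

Shikimate is present, so KosH is inactive.
Norleucine is absent, so OrvB is active.
No repressor is bound and OrvB is active, so *irpN* is transcribed.
So IrpN is produced and active.
ppGpp is present, so NerZ is active.
With repressor NerZ bound, *nolC* is not transcribed.
So NolC is not produced.
Required activator NolC is absent, so *jovJ* is not transcribed.
So JovJ is not produced.
With no repressor bound, *orvK* is transcribed.

ON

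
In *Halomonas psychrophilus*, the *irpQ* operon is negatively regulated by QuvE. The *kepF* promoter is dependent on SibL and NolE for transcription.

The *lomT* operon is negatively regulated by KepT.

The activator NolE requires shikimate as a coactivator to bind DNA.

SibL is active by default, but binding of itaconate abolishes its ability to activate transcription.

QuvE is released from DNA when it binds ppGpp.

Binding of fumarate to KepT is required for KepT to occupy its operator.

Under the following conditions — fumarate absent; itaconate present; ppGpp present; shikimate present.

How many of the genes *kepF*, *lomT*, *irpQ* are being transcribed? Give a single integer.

2

Itaconate is present, so SibL is inactive.
Shikimate is present, so NolE is active.
Required activator SibL is absent, so *kepF* is not transcribed.
→ *kepF* is OFF.
Fumarate is absent, so KepT is inactive.
With no repressor bound, *lomT* is transcribed.
→ *lomT* is ON.
ppGpp is present, so QuvE is inactive.
With no repressor bound, *irpQ* is transcribed.
→ *irpQ* is ON.
2 of the 3 genes are transcribed.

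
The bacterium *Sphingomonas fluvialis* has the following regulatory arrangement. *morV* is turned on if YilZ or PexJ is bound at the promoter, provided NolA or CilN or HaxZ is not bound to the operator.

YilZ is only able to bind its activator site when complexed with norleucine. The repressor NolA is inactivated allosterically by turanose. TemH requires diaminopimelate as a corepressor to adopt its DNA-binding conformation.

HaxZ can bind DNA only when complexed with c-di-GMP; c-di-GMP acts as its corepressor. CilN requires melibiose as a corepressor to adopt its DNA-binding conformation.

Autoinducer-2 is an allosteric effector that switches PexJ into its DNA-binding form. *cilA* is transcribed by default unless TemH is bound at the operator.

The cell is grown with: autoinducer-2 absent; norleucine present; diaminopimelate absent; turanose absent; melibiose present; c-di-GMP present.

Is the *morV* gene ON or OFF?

Norleucine is present, so YilZ is active.
Turanose is absent, so NolA is active.
Melibiose is present, so CilN is active.
Autoinducer-2 is absent, so PexJ is inactive.
c-di-GMP is present, so HaxZ is active.
With repressor NolA bound, *morV* is not transcribed.

OFF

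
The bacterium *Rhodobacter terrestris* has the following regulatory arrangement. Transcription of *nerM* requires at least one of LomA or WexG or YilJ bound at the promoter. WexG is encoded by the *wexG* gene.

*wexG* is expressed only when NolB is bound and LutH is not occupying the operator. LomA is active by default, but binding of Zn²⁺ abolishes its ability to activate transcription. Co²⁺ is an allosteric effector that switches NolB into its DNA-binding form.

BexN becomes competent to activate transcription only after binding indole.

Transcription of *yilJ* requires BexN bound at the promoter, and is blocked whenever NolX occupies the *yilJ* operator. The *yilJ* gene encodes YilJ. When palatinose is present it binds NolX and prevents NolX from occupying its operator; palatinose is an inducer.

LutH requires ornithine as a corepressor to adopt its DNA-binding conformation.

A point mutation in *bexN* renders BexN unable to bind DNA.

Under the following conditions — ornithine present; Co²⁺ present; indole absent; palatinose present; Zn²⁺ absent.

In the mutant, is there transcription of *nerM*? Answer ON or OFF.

ON

Zn²⁺ is absent, so LomA is active.
Co²⁺ is present, so NolB is active.
Ornithine is present, so LutH is active.
With repressor LutH bound, *wexG* is not transcribed.
So WexG is not produced.
BexN is non-functional in this strain, so it has no effect.
Palatinose is present, so NolX is inactive.
Required activator BexN is absent, so *yilJ* is not transcribed.
So YilJ is not produced.
Activator LomA is present, so *nerM* is transcribed.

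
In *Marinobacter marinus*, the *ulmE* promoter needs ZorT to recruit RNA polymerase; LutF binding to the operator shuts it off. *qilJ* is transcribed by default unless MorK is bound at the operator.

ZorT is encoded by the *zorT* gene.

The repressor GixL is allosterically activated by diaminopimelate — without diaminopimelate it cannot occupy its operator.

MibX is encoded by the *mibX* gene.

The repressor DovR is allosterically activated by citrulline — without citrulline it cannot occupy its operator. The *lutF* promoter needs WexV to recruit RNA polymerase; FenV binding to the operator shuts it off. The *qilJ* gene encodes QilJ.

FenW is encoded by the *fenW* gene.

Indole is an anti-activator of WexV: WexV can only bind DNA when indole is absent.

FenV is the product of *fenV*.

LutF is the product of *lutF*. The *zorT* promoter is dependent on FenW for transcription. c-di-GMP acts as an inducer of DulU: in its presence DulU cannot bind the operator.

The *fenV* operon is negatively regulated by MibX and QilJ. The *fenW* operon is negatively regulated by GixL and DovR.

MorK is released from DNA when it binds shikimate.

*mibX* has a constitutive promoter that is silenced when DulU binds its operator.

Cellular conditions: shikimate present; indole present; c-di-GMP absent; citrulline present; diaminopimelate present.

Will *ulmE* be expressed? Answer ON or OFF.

OFF

Diaminopimelate is present, so GixL is active.
Citrulline is present, so DovR is active.
With repressor GixL bound, *fenW* is not transcribed.
So FenW is not produced.
Required activator FenW is absent, so *zorT* is not transcribed.
So ZorT is not produced.
c-di-GMP is absent, so DulU is active.
With repressor DulU bound, *mibX* is not transcribed.
So MibX is not produced.
Shikimate is present, so MorK is inactive.
With no repressor bound, *qilJ* is transcribed.
So QilJ is produced and active.
With repressor QilJ bound, *fenV* is not transcribed.
So FenV is not produced.
Indole is present, so WexV is inactive.
Required activator WexV is absent, so *lutF* is not transcribed.
So LutF is not produced.
Required activator ZorT is absent, so *ulmE* is not transcribed.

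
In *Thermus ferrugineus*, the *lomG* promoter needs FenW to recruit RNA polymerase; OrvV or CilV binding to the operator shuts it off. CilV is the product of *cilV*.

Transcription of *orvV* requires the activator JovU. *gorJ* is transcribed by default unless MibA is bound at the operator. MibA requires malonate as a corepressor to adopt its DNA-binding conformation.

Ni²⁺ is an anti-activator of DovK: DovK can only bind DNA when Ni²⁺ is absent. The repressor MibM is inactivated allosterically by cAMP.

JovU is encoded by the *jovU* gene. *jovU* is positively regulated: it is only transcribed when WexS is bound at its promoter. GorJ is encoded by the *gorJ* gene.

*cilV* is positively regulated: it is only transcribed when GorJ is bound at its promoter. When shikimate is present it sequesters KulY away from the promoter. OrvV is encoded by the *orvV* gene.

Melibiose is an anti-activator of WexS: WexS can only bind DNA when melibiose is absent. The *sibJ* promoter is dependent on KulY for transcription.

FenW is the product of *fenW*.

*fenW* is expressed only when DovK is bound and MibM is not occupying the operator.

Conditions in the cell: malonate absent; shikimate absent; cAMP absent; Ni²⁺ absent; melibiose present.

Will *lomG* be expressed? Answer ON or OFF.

cAMP is absent, so MibM is active.
Ni²⁺ is absent, so DovK is active.
With repressor MibM bound, *fenW* is not transcribed.
So FenW is not produced.
Melibiose is present, so WexS is inactive.
Required activator WexS is absent, so *jovU* is not transcribed.
So JovU is not produced.
Required activator JovU is absent, so *orvV* is not transcribed.
So OrvV is not produced.
Malonate is absent, so MibA is inactive.
With no repressor bound, *gorJ* is transcribed.
So GorJ is produced and active.
No repressor is bound and GorJ is active, so *cilV* is transcribed.
So CilV is produced and active.
With repressor CilV bound, *lomG* is not transcribed.

OFF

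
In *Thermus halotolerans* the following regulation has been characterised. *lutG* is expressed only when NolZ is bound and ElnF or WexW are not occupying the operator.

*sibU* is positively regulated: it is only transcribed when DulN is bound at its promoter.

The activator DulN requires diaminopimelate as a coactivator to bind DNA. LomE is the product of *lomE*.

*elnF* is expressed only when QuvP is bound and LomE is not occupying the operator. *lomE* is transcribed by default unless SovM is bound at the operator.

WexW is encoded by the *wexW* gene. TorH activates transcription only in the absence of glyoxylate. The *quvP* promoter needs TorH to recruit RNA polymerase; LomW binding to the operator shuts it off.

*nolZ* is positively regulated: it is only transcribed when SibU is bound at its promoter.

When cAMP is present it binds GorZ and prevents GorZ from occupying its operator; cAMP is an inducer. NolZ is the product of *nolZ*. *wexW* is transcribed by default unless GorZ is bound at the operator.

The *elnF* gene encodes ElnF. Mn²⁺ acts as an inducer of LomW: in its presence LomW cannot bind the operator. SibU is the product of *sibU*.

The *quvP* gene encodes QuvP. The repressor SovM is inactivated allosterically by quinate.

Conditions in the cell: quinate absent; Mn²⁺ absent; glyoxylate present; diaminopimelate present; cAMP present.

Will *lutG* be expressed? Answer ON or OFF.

Glyoxylate is present, so TorH is inactive.
Mn²⁺ is absent, so LomW is active.
With repressor LomW bound, *quvP* is not transcribed.
So QuvP is not produced.
Quinate is absent, so SovM is active.
With repressor SovM bound, *lomE* is not transcribed.
So LomE is not produced.
Required activator QuvP is absent, so *elnF* is not transcribed.
So ElnF is not produced.
Diaminopimelate is present, so DulN is active.
No repressor is bound and DulN is active, so *sibU* is transcribed.
So SibU is produced and active.
No repressor is bound and SibU is active, so *nolZ* is transcribed.
So NolZ is produced and active.
cAMP is present, so GorZ is inactive.
With no repressor bound, *wexW* is transcribed.
So WexW is produced and active.
With repressor WexW bound, *lutG* is not transcribed.

OFF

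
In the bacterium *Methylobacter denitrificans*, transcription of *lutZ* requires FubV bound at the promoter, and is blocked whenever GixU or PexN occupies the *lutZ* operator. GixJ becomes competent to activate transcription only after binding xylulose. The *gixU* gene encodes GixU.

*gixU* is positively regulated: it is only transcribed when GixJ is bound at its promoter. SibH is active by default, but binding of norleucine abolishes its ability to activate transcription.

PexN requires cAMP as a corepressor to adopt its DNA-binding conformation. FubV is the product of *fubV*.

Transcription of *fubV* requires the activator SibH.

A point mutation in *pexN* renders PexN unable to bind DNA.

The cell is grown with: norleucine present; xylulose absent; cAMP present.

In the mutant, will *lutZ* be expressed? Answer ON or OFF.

OFF

Xylulose is absent, so GixJ is inactive.
Required activator GixJ is absent, so *gixU* is not transcribed.
So GixU is not produced.
Norleucine is present, so SibH is inactive.
Required activator SibH is absent, so *fubV* is not transcribed.
So FubV is not produced.
PexN is non-functional in this strain, so it has no effect.
Required activator FubV is absent, so *lutZ* is not transcribed.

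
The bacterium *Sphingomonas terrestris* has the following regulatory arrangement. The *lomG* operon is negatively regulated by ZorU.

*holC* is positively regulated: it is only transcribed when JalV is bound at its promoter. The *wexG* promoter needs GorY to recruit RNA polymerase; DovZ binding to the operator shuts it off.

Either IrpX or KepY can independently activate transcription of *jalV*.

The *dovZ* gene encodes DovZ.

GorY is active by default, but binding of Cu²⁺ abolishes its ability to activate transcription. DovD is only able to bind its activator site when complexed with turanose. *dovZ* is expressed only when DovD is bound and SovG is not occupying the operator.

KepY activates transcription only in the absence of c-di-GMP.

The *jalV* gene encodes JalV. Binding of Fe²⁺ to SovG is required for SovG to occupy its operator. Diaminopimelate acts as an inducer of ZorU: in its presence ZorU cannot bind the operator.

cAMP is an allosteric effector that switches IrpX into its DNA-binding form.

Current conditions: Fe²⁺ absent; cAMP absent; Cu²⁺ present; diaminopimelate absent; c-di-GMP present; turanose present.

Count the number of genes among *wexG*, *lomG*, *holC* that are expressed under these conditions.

0

Fe²⁺ is absent, so SovG is inactive.
Turanose is present, so DovD is active.
No repressor is bound and DovD is active, so *dovZ* is transcribed.
So DovZ is produced and active.
Cu²⁺ is present, so GorY is inactive.
With repressor DovZ bound, *wexG* is not transcribed.
→ *wexG* is OFF.
Diaminopimelate is absent, so ZorU is active.
With repressor ZorU bound, *lomG* is not transcribed.
→ *lomG* is OFF.
cAMP is absent, so IrpX is inactive.
c-di-GMP is present, so KepY is inactive.
No activator is available at the *jalV* promoter, so *jalV* is not transcribed.
So JalV is not produced.
Required activator JalV is absent, so *holC* is not transcribed.
→ *holC* is OFF.
0 of the 3 genes are transcribed.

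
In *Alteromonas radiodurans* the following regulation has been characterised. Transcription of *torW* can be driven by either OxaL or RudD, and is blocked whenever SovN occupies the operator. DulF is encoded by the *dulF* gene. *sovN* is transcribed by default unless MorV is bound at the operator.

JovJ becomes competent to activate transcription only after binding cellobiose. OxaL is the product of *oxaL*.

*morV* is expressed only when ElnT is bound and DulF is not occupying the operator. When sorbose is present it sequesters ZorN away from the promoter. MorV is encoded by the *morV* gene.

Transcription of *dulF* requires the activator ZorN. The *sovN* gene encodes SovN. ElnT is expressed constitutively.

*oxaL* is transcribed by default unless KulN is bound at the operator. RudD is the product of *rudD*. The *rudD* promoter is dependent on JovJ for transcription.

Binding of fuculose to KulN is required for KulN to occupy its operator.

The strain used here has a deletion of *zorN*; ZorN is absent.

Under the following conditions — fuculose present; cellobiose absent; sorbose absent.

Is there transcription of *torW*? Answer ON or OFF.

ElnT is produced constitutively and is active.
ZorN is non-functional in this strain, so it has no effect.
Required activator ZorN is absent, so *dulF* is not transcribed.
So DulF is not produced.
No repressor is bound and ElnT is active, so *morV* is transcribed.
So MorV is produced and active.
With repressor MorV bound, *sovN* is not transcribed.
So SovN is not produced.
Fuculose is present, so KulN is active.
With repressor KulN bound, *oxaL* is not transcribed.
So OxaL is not produced.
Cellobiose is absent, so JovJ is inactive.
Required activator JovJ is absent, so *rudD* is not transcribed.
So RudD is not produced.
No activator is available at the *torW* promoter, so *torW* is not transcribed.

OFF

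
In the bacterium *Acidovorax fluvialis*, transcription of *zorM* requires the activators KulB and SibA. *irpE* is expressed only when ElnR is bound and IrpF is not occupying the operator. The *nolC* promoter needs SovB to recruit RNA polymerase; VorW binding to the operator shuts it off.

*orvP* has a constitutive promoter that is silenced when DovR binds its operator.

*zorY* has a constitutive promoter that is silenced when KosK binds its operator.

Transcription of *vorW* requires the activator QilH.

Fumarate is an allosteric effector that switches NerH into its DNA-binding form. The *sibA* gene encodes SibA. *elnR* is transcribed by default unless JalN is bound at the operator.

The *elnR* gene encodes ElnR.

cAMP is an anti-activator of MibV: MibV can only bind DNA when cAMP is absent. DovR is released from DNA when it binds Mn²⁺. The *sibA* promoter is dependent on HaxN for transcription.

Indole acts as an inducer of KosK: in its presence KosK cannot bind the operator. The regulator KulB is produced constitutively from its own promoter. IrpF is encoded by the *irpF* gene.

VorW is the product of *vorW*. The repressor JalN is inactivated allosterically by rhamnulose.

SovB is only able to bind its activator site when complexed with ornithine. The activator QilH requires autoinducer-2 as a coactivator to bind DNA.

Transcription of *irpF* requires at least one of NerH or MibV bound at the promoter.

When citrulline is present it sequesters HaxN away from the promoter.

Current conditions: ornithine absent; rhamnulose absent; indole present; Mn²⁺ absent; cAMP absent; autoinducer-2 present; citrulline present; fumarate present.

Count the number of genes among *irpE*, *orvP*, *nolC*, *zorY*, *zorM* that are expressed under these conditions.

1

Rhamnulose is absent, so JalN is active.
With repressor JalN bound, *elnR* is not transcribed.
So ElnR is not produced.
Fumarate is present, so NerH is active.
cAMP is absent, so MibV is active.
Activator NerH is present, so *irpF* is transcribed.
So IrpF is produced and active.
With repressor IrpF bound, *irpE* is not transcribed.
→ *irpE* is OFF.
Mn²⁺ is absent, so DovR is active.
With repressor DovR bound, *orvP* is not transcribed.
→ *orvP* is OFF.
Ornithine is absent, so SovB is inactive.
Autoinducer-2 is present, so QilH is active.
No repressor is bound and QilH is active, so *vorW* is transcribed.
So VorW is produced and active.
With repressor VorW bound, *nolC* is not transcribed.
→ *nolC* is OFF.
Indole is present, so KosK is inactive.
With no repressor bound, *zorY* is transcribed.
→ *zorY* is ON.
KulB is produced constitutively and is active.
Citrulline is present, so HaxN is inactive.
Required activator HaxN is absent, so *sibA* is not transcribed.
So SibA is not produced.
Required activator SibA is absent, so *zorM* is not transcribed.
→ *zorM* is OFF.
1 of the 5 genes is transcribed.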